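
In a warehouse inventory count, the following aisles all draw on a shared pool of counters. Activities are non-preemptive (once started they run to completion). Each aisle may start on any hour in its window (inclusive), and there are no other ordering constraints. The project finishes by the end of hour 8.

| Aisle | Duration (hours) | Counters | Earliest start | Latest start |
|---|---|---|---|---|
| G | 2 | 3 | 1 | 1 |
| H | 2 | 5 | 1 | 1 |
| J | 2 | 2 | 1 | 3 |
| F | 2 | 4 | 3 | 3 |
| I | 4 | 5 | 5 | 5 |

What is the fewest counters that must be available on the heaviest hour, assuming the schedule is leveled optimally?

8

Early-start (G@1, H@1, J@1, F@3, I@5) gives peak 10: h1:10  h2:10  h3:4  h4:4  h5:5  h6:5  h7:5  h8:5.
Shift J→3.
Schedule G@1, H@1, J@3, F@3, I@5: h1:8  h2:8  h3:6  h4:6  h5:5  h6:5  h7:5  h8:5 — peak 8.
No arrangement of the 3 feasible schedules does better.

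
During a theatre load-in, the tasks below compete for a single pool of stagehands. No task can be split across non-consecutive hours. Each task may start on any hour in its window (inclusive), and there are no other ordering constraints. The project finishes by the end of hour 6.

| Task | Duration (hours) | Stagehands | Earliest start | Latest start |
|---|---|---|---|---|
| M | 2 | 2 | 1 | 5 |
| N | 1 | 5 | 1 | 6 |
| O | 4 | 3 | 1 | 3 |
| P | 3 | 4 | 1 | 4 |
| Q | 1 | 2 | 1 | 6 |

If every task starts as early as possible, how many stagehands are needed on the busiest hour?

16

Early-start schedule: M@1, N@1, O@1, P@1, Q@1.
Load per hour: hour 1: 16, hour 2: 9, hour 3: 7, hour 4: 3, hour 5: 0, hour 6: 0.
Peak is 16.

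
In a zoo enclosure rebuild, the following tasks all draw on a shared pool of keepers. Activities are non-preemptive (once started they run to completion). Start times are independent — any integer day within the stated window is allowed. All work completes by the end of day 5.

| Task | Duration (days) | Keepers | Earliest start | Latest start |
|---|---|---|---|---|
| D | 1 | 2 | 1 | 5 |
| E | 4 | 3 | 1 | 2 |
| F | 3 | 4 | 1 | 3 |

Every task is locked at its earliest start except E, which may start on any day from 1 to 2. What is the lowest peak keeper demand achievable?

7

E@1: d1:9  d2:7  d3:7  d4:3  d5:0 → peak 9
E@2: d1:6  d2:7  d3:7  d4:3  d5:3 → peak 7
Best is E@2, peak 7.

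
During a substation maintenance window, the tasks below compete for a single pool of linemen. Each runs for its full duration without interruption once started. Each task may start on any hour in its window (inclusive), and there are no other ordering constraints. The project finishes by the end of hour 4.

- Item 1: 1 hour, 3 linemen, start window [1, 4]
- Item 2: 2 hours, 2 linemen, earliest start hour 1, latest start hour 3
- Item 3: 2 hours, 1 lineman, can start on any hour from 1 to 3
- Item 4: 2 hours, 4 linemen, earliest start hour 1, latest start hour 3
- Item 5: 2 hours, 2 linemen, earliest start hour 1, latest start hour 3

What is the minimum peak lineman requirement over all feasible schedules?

Early-start (Item 1@1, Item 2@1, Item 3@1, Item 4@1, Item 5@1) gives peak 12: h1:12  h2:9  h3:0  h4:0.
Shift Item 4→3, Item 5→2.
Schedule Item 1@1, Item 2@1, Item 3@1, Item 4@3, Item 5@2: h1:6  h2:5  h3:6  h4:4 — peak 6.
Total lineman-hours = 21 over 4 hours ⇒ peak ≥ ⌈21/4⌉ = 6, so 6 is optimal.

6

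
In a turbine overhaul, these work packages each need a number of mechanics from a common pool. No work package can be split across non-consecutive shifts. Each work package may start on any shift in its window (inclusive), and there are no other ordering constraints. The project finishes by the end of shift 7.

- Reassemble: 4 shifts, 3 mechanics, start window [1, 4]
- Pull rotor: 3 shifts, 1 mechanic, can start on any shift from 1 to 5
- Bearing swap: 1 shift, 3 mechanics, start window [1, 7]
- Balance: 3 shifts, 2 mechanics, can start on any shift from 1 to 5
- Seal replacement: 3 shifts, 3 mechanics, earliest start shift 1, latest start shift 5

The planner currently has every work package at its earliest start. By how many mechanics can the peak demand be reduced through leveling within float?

6

Early-start peak: s1:12  s2:9  s3:9  s4:3  s5:0  s6:0  s7:0 ⇒ 12.
Leveled (Reassemble@1, Pull rotor@1, Bearing swap@4, Balance@1, Seal replacement@5): s1:6  s2:6  s3:6  s4:6  s5:3  s6:3  s7:3 ⇒ 6.
Reduction 12 − 6 = 6.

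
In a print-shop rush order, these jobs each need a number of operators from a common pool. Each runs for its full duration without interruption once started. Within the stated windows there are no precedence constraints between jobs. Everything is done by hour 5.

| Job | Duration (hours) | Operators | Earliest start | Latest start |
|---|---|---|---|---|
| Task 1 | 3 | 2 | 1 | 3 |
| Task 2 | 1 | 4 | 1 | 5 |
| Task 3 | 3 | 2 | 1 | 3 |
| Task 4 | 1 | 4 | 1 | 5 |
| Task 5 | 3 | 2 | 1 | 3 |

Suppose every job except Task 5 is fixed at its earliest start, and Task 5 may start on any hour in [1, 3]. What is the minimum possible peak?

Task 5@1: h1:14  h2:6  h3:6  h4:0  h5:0 → peak 14
Task 5@2: h1:12  h2:6  h3:6  h4:2  h5:0 → peak 12
Task 5@3: h1:12  h2:4  h3:6  h4:2  h5:2 → peak 12
Best is Task 5@2, peak 12.

12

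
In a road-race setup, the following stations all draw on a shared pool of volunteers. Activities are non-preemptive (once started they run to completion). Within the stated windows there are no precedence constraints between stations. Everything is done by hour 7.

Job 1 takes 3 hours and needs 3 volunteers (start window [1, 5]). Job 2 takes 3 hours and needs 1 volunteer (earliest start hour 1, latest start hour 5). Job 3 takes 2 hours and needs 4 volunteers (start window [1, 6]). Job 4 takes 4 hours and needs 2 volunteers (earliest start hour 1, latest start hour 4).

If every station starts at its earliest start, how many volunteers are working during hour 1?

10

At early start, hour 1 has: Job 1, Job 2, Job 3, Job 4.
Demand: 3 + 1 + 4 + 2 = 10.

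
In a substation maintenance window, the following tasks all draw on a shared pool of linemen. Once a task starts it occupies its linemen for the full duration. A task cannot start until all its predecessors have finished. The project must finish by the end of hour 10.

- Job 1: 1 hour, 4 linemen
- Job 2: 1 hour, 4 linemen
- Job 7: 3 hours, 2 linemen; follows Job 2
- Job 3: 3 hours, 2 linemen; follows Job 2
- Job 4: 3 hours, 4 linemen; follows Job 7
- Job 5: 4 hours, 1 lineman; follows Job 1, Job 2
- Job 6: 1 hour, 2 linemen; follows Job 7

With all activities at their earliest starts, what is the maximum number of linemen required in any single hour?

8

Early-start schedule: Job 1@1, Job 2@1, Job 7@2, Job 3@2, Job 4@5, Job 5@2, Job 6@5.
Load per hour: hour 1: 8, hour 2: 5, hour 3: 5, hour 4: 5, hour 5: 7, hour 6: 4, hour 7: 4, hour 8: 0, hour 9: 0, hour 10: 0.
Peak is 8.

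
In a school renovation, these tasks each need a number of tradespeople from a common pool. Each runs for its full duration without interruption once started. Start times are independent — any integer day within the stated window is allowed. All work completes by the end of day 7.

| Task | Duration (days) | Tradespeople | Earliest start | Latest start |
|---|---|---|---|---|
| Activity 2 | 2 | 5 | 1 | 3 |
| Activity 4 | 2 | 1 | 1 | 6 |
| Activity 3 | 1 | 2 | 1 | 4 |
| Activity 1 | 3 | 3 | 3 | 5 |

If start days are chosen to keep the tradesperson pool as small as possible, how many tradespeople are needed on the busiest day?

5

Early-start (Activity 2@1, Activity 4@1, Activity 3@1, Activity 1@3) gives peak 8: d1:8  d2:6  d3:3  d4:3  d5:3  d6:0  d7:0.
Shift Activity 4→3, Activity 3→3, Activity 1→4.
Schedule Activity 2@1, Activity 4@3, Activity 3@3, Activity 1@4: d1:5  d2:5  d3:3  d4:4  d5:3  d6:3  d7:0 — peak 5.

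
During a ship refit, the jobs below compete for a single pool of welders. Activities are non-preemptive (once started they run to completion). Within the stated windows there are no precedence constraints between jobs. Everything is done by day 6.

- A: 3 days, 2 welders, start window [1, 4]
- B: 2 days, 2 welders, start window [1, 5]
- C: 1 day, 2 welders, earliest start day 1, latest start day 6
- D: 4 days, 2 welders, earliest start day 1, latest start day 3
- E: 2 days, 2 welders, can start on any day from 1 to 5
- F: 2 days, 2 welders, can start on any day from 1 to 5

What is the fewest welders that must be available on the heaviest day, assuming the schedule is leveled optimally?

6

Early-start (A@1, B@1, C@1, D@1, E@1, F@1) gives peak 12: d1:12  d2:10  d3:4  d4:2  d5:0  d6:0.
Shift D→2, E→3, F→4.
Schedule A@1, B@1, C@1, D@2, E@3, F@4: d1:6  d2:6  d3:6  d4:6  d5:4  d6:0 — peak 6.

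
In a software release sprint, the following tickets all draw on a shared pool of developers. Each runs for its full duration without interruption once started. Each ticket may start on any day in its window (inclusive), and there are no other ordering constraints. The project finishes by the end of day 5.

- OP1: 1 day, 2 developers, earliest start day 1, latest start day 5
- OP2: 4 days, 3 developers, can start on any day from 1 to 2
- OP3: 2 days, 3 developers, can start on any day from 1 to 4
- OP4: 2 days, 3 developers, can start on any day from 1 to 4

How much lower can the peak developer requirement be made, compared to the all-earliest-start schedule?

5

Early-start peak: d1:11  d2:9  d3:3  d4:3  d5:0 ⇒ 11.
Leveled (OP1@1, OP2@1, OP3@2, OP4@4): d1:5  d2:6  d3:6  d4:6  d5:3 ⇒ 6.
Reduction 11 − 6 = 5.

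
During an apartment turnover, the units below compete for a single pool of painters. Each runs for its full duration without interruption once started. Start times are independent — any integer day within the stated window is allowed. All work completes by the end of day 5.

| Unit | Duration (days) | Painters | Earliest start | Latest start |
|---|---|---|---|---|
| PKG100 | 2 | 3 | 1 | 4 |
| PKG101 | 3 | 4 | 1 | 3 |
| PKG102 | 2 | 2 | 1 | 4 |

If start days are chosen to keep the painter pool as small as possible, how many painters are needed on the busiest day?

5

Early-start (PKG100@1, PKG101@1, PKG102@1) gives peak 9: d1:9  d2:9  d3:4  d4:0  d5:0.
Shift PKG101→3.
Schedule PKG100@1, PKG101@3, PKG102@1: d1:5  d2:5  d3:4  d4:4  d5:4 — peak 5.
Total painter-days = 22 over 5 days ⇒ peak ≥ ⌈22/5⌉ = 5, so 5 is optimal.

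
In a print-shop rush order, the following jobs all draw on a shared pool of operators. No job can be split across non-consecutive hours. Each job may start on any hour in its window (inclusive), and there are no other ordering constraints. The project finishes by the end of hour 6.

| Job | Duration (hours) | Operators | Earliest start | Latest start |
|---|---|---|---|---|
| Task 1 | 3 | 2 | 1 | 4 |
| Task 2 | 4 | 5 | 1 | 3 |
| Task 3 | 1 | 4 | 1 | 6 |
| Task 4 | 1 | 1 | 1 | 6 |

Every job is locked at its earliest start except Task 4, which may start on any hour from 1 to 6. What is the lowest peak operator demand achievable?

11

Task 4@1: h1:12  h2:7  h3:7  h4:5  h5:0  h6:0 → peak 12
Task 4@2: h1:11  h2:8  h3:7  h4:5  h5:0  h6:0 → peak 11
Task 4@3: h1:11  h2:7  h3:8  h4:5  h5:0  h6:0 → peak 11
Task 4@4: h1:11  h2:7  h3:7  h4:6  h5:0  h6:0 → peak 11
Task 4@5: h1:11  h2:7  h3:7  h4:5  h5:1  h6:0 → peak 11
Task 4@6: h1:11  h2:7  h3:7  h4:5  h5:0  h6:1 → peak 11
Best is Task 4@2, peak 11.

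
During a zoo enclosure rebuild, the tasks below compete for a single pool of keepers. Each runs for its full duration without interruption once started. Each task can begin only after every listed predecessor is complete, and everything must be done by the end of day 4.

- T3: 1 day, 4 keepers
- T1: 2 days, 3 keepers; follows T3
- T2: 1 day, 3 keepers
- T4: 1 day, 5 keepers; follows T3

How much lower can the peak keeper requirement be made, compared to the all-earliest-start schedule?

2

Early-start peak: d1:7  d2:8  d3:3  d4:0 ⇒ 8.
Leveled (T3@1, T1@2, T2@2, T4@4): d1:4  d2:6  d3:3  d4:5 ⇒ 6.
Reduction 8 − 6 = 2.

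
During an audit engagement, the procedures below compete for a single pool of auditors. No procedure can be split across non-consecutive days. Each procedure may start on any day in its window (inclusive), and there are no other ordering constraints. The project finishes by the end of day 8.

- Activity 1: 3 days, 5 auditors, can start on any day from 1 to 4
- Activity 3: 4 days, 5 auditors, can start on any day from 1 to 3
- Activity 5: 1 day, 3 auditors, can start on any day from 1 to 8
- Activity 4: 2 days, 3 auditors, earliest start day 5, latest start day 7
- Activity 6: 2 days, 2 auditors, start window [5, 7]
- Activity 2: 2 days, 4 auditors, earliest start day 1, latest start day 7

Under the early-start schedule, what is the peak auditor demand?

Early-start schedule: Activity 1@1, Activity 3@1, Activity 5@1, Activity 4@5, Activity 6@5, Activity 2@1.
Load per day: day 1: 17, day 2: 14, day 3: 10, day 4: 5, day 5: 5, day 6: 5, day 7: 0, day 8: 0.
Peak is 17.

17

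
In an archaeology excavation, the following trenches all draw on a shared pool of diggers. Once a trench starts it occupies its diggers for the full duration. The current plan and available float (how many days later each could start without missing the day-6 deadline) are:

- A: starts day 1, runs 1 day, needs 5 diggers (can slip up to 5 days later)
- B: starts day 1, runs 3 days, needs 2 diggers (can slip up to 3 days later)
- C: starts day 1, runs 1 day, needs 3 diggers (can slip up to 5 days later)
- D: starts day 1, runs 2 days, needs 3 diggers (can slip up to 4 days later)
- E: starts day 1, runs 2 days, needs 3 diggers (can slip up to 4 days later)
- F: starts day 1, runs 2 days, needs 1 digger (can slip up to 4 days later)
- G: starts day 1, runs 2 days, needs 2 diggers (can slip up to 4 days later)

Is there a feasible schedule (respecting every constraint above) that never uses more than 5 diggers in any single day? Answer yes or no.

Total digger-days = 32; over 6 days the average is 32/6 > 5, so some day must exceed 5.

no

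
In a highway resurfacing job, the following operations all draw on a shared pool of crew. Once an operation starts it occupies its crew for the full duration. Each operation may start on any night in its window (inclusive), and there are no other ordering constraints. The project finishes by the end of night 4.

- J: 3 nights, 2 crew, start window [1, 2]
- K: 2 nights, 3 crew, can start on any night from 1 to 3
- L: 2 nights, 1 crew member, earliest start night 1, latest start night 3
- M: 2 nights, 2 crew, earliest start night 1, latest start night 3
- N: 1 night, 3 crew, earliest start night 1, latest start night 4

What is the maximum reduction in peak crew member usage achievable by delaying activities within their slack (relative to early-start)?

5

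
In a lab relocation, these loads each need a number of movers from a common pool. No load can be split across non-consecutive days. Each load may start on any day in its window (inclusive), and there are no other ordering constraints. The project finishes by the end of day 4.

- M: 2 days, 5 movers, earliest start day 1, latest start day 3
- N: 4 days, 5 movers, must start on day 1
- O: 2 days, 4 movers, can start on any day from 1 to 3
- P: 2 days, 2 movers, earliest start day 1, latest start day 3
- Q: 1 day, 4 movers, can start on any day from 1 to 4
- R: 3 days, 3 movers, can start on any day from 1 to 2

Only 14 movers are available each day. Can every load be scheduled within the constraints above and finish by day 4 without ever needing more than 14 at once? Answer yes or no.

yes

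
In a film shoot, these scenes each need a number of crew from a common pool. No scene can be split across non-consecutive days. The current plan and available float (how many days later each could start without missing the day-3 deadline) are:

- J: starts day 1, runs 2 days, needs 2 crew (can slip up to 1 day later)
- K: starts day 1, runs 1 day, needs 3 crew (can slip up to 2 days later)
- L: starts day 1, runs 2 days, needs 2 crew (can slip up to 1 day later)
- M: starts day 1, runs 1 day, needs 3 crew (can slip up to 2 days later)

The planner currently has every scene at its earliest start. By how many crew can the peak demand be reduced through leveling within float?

5

Early-start peak: d1:10  d2:4  d3:0 ⇒ 10.
Leveled (J@1, K@1, L@2, M@3): d1:5  d2:4  d3:5 ⇒ 5.
Reduction 10 − 5 = 5.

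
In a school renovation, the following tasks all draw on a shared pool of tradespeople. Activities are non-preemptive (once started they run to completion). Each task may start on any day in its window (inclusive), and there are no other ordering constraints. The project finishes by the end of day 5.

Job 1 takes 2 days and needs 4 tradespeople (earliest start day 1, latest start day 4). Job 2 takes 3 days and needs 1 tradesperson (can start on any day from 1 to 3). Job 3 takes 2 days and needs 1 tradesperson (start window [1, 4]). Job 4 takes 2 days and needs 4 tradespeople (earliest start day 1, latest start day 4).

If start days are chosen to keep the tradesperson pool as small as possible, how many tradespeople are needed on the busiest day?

Early-start (Job 1@1, Job 2@1, Job 3@1, Job 4@1) gives peak 10: d1:10  d2:10  d3:1  d4:0  d5:0.
Shift Job 3→3, Job 4→4.
Schedule Job 1@1, Job 2@1, Job 3@3, Job 4@4: d1:5  d2:5  d3:2  d4:5  d5:4 — peak 5.
Total tradesperson-days = 21 over 5 days ⇒ peak ≥ ⌈21/5⌉ = 5, so 5 is optimal.

5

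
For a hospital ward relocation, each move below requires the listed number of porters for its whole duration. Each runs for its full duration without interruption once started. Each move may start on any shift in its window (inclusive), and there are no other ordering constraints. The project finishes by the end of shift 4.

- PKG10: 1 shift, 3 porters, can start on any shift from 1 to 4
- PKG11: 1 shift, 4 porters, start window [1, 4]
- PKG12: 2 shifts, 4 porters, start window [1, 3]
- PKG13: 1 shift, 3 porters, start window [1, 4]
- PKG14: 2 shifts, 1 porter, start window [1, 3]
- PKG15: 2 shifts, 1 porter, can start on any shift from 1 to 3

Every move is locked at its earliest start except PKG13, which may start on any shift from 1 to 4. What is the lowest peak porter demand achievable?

PKG13@1: s1:16  s2:6  s3:0  s4:0 → peak 16
PKG13@2: s1:13  s2:9  s3:0  s4:0 → peak 13
PKG13@3: s1:13  s2:6  s3:3  s4:0 → peak 13
PKG13@4: s1:13  s2:6  s3:0  s4:3 → peak 13
Best is PKG13@2, peak 13.

13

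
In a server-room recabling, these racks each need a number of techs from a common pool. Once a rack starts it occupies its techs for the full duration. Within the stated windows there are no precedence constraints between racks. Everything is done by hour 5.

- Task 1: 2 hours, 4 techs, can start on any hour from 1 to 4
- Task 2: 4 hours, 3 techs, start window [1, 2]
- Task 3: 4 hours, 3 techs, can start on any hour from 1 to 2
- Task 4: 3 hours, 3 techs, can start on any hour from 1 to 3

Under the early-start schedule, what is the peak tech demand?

Early-start schedule: Task 1@1, Task 2@1, Task 3@1, Task 4@1.
Load per hour: hour 1: 13, hour 2: 13, hour 3: 9, hour 4: 6, hour 5: 0.
Peak is 13.

13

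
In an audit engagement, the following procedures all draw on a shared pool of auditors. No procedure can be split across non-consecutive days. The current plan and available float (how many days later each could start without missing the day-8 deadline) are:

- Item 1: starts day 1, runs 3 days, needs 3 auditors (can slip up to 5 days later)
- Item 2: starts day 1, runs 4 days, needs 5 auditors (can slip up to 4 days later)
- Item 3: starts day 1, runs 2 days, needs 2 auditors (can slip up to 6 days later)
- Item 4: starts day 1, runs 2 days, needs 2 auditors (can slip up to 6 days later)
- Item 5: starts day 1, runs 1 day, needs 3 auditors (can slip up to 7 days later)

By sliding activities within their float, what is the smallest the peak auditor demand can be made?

Early-start (Item 1@1, Item 2@1, Item 3@1, Item 4@1, Item 5@1) gives peak 15: d1:15  d2:12  d3:8  d4:5  d5:0  d6:0  d7:0  d8:0.
Shift Item 2→5, Item 4→3, Item 5→4.
Schedule Item 1@1, Item 2@5, Item 3@1, Item 4@3, Item 5@4: d1:5  d2:5  d3:5  d4:5  d5:5  d6:5  d7:5  d8:5 — peak 5.
Total auditor-days = 40 over 8 days ⇒ peak ≥ ⌈40/8⌉ = 5, so 5 is optimal.

5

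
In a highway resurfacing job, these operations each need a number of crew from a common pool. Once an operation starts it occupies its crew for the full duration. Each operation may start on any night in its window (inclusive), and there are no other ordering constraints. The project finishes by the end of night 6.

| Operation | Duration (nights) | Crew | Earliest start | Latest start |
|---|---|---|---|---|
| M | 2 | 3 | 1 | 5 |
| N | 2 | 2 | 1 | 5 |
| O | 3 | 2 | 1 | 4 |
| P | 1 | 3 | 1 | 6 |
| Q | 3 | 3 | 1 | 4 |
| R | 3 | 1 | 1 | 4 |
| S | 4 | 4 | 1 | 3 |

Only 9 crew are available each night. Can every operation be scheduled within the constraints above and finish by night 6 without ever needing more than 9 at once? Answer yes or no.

Schedule M@1, N@2, O@1, P@1, Q@4, R@4, S@3: n1:8  n2:7  n3:8  n4:8  n5:8  n6:8 — peak 8 ≤ 9.

yes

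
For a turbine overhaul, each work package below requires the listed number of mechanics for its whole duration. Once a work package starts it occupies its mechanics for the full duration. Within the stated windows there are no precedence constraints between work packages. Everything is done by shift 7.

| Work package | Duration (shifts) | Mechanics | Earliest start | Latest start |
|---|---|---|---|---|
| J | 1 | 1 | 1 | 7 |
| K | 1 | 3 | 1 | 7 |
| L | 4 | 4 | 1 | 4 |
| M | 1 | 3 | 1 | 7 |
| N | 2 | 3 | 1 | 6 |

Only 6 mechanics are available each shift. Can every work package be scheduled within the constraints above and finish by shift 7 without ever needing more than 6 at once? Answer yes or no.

Schedule J@1, K@1, L@2, M@6, N@6: s1:4  s2:4  s3:4  s4:4  s5:4  s6:6  s7:3 — peak 6 ≤ 6.

yes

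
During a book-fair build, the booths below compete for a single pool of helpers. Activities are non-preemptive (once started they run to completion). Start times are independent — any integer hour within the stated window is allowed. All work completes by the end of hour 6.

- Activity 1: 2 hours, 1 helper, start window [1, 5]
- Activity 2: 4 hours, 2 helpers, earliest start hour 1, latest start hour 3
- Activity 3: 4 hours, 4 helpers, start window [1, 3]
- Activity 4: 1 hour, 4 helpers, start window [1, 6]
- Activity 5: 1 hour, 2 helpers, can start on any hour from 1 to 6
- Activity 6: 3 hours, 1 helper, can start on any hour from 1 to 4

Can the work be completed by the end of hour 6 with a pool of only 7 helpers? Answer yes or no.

yes

Schedule Activity 1@1, Activity 2@1, Activity 3@1, Activity 4@5, Activity 5@5, Activity 6@3: h1:7  h2:7  h3:7  h4:7  h5:7  h6:0 — peak 7 ≤ 7.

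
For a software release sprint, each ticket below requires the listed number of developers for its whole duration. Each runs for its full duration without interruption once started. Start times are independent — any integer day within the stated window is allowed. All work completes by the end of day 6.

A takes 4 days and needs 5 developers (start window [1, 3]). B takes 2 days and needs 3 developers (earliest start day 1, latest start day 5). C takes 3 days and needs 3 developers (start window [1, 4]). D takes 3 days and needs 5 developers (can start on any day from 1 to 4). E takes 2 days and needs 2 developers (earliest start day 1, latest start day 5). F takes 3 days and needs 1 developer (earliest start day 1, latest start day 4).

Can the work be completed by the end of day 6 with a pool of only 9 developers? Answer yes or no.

no

Total developer-days = 57; over 6 days the average is 57/6 > 9, so some day must exceed 9.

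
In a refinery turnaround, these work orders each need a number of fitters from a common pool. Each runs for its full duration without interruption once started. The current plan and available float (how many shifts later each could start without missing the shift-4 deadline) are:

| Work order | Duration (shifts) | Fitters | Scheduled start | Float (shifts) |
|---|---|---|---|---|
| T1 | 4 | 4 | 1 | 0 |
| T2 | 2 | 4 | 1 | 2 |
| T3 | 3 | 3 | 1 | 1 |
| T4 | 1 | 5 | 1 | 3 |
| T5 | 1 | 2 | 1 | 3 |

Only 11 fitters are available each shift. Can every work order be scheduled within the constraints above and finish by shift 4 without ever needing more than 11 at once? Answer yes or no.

yes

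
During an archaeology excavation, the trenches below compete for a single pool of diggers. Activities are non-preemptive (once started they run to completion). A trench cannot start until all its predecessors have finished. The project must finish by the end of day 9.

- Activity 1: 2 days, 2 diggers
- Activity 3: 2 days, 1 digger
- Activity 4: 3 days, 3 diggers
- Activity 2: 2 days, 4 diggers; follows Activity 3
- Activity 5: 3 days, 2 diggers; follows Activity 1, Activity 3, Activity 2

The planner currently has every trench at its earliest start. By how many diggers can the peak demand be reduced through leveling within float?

Early-start peak: d1:6  d2:6  d3:7  d4:4  d5:2  d6:2  d7:2  d8:0  d9:0 ⇒ 7.
Leveled (Activity 1@1, Activity 3@1, Activity 4@5, Activity 2@3, Activity 5@5): d1:3  d2:3  d3:4  d4:4  d5:5  d6:5  d7:5  d8:0  d9:0 ⇒ 5.
Reduction 7 − 5 = 2.

2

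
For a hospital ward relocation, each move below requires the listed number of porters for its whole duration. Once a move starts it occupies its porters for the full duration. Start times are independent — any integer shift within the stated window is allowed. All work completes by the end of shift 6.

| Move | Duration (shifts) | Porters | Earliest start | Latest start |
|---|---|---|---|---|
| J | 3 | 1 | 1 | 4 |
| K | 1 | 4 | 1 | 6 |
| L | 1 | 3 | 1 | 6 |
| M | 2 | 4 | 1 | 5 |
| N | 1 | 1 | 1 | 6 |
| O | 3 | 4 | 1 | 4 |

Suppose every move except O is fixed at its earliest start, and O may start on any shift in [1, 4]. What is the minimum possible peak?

13

O@1: s1:17  s2:9  s3:5  s4:0  s5:0  s6:0 → peak 17
O@2: s1:13  s2:9  s3:5  s4:4  s5:0  s6:0 → peak 13
O@3: s1:13  s2:5  s3:5  s4:4  s5:4  s6:0 → peak 13
O@4: s1:13  s2:5  s3:1  s4:4  s5:4  s6:4 → peak 13
Best is O@2, peak 13.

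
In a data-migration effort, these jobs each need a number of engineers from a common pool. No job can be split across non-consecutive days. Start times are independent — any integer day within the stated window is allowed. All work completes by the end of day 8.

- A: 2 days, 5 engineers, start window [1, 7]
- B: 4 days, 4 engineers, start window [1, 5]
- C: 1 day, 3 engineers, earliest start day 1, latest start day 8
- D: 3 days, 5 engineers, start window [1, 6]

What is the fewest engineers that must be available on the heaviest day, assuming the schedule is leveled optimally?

9

Early-start (A@1, B@1, C@1, D@1) gives peak 17: d1:17  d2:14  d3:9  d4:4  d5:0  d6:0  d7:0  d8:0.
Shift C→3, D→4.
Schedule A@1, B@1, C@3, D@4: d1:9  d2:9  d3:7  d4:9  d5:5  d6:5  d7:0  d8:0 — peak 9.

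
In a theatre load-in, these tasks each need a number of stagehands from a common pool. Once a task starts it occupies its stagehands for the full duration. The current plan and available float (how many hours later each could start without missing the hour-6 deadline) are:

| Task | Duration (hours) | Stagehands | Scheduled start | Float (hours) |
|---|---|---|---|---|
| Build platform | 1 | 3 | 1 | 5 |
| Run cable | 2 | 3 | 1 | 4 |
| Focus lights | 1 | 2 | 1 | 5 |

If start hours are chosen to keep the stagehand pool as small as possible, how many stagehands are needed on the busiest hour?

3

Early-start (Build platform@1, Run cable@1, Focus lights@1) gives peak 8: h1:8  h2:3  h3:0  h4:0  h5:0  h6:0.
Shift Run cable→2, Focus lights→4.
Schedule Build platform@1, Run cable@2, Focus lights@4: h1:3  h2:3  h3:3  h4:2  h5:0  h6:0 — peak 3.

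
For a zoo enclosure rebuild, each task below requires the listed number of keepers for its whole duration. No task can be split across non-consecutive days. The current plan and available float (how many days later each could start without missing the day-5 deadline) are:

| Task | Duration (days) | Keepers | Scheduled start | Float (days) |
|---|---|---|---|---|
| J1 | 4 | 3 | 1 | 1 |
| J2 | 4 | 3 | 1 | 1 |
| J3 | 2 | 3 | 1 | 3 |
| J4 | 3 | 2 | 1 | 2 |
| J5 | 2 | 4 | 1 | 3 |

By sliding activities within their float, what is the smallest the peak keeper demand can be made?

11

Early-start (J1@1, J2@1, J3@1, J4@1, J5@1) gives peak 15: d1:15  d2:15  d3:8  d4:6  d5:0.
Shift J5→4.
Schedule J1@1, J2@1, J3@1, J4@1, J5@4: d1:11  d2:11  d3:8  d4:10  d5:4 — peak 11.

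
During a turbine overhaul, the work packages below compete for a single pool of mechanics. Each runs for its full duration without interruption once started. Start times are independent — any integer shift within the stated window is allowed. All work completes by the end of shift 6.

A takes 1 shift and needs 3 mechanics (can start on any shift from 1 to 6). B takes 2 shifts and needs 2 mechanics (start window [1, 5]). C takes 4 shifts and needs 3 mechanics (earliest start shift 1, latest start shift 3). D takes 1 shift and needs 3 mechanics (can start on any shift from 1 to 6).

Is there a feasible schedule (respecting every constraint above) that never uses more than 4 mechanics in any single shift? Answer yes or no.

The minimum achievable peak is 5; 4 < 5, so no feasible schedule stays within the cap.

no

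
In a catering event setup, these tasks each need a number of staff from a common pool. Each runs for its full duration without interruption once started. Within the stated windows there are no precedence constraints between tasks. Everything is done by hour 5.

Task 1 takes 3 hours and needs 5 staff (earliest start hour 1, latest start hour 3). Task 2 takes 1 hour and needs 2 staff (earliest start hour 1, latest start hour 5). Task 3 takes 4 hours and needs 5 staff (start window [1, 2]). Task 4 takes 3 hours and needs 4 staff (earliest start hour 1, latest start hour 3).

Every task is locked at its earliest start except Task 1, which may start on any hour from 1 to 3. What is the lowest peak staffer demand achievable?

14

Task 1@1: h1:16  h2:14  h3:14  h4:5  h5:0 → peak 16
Task 1@2: h1:11  h2:14  h3:14  h4:10  h5:0 → peak 14
Task 1@3: h1:11  h2:9  h3:14  h4:10  h5:5 → peak 14
Best is Task 1@2, peak 14.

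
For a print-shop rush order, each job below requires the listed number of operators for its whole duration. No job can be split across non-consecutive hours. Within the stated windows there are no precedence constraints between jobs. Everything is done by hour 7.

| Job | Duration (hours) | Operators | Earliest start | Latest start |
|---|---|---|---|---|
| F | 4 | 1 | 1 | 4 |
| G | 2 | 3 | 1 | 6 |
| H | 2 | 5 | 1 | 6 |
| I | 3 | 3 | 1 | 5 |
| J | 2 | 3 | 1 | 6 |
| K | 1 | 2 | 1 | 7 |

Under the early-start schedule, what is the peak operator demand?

Early-start schedule: F@1, G@1, H@1, I@1, J@1, K@1.
Load per hour: hour 1: 17, hour 2: 15, hour 3: 4, hour 4: 1, hour 5: 0, hour 6: 0, hour 7: 0.
Peak is 17.

17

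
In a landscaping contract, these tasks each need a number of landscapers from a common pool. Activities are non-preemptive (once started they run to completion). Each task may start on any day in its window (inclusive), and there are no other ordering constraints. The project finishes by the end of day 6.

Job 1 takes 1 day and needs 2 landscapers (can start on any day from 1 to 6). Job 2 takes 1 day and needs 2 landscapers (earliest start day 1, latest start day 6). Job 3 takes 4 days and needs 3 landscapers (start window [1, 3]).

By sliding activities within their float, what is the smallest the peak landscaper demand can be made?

Early-start (Job 1@1, Job 2@1, Job 3@1) gives peak 7: d1:7  d2:3  d3:3  d4:3  d5:0  d6:0.
Shift Job 2→2, Job 3→3.
Schedule Job 1@1, Job 2@2, Job 3@3: d1:2  d2:2  d3:3  d4:3  d5:3  d6:3 — peak 3.
Total landscaper-days = 16 over 6 days ⇒ peak ≥ ⌈16/6⌉ = 3, so 3 is optimal.

3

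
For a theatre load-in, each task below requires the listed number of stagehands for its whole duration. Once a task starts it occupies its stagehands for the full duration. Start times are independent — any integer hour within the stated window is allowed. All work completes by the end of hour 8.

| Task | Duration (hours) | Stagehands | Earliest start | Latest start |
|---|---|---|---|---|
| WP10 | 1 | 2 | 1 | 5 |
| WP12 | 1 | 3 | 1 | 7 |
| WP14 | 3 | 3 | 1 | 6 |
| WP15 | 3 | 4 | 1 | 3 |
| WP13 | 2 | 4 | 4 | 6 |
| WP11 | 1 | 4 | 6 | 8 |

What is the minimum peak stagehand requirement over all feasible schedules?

Early-start (WP10@1, WP12@1, WP14@1, WP15@1, WP13@4, WP11@6) gives peak 12: h1:12  h2:7  h3:7  h4:4  h5:4  h6:4  h7:0  h8:0.
Shift WP14→2, WP15→2, WP13→5, WP11→7.
Schedule WP10@1, WP12@1, WP14@2, WP15@2, WP13@5, WP11@7: h1:5  h2:7  h3:7  h4:7  h5:4  h6:4  h7:4  h8:0 — peak 7.

7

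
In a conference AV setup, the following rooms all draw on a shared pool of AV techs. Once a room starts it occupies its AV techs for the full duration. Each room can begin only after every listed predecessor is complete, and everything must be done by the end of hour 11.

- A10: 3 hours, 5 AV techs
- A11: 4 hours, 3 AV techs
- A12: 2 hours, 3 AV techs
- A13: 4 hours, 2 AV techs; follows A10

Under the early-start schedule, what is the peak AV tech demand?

Early-start schedule: A10@1, A11@1, A12@1, A13@4.
Load per hour: hour 1: 11, hour 2: 11, hour 3: 8, hour 4: 5, hour 5: 2, hour 6: 2, hour 7: 2, hour 8: 0, hour 9: 0, hour 10: 0, hour 11: 0.
Peak is 11.

11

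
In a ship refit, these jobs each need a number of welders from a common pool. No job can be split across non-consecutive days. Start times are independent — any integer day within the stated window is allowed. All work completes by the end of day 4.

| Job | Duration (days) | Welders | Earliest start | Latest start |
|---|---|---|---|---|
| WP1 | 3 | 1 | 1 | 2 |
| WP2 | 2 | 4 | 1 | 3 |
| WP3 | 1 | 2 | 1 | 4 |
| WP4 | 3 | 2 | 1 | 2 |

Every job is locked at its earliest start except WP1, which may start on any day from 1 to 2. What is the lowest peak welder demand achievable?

8

WP1@1: d1:9  d2:7  d3:3  d4:0 → peak 9
WP1@2: d1:8  d2:7  d3:3  d4:1 → peak 8
Best is WP1@2, peak 8.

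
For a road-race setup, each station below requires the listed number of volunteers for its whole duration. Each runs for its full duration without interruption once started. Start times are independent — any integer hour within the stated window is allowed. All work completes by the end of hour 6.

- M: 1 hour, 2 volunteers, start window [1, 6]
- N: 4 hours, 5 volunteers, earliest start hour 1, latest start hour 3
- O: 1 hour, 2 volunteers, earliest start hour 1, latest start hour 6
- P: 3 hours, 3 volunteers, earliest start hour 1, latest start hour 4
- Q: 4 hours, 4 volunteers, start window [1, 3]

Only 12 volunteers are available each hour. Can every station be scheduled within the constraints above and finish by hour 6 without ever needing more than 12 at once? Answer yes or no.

yes

Schedule M@1, N@1, O@1, P@1, Q@2: h1:12  h2:12  h3:12  h4:9  h5:4  h6:0 — peak 12 ≤ 12.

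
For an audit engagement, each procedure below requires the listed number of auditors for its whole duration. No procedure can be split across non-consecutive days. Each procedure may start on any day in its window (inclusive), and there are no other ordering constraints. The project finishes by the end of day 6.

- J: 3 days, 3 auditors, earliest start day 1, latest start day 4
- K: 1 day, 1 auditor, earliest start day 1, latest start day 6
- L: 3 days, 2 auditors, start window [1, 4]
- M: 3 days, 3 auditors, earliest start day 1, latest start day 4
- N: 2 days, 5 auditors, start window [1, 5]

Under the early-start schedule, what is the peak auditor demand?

14

Early-start schedule: J@1, K@1, L@1, M@1, N@1.
Load per day: day 1: 14, day 2: 13, day 3: 8, day 4: 0, day 5: 0, day 6: 0.
Peak is 14.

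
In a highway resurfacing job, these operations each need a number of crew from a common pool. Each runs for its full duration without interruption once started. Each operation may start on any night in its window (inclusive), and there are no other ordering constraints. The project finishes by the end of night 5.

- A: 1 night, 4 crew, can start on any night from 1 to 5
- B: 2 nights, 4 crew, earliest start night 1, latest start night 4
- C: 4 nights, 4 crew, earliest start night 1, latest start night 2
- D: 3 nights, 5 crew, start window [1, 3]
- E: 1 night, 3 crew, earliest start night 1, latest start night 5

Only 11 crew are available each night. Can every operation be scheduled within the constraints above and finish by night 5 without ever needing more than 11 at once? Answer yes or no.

yes

Schedule A@1, B@1, C@2, D@3, E@1: n1:11  n2:8  n3:9  n4:9  n5:9 — peak 11 ≤ 11.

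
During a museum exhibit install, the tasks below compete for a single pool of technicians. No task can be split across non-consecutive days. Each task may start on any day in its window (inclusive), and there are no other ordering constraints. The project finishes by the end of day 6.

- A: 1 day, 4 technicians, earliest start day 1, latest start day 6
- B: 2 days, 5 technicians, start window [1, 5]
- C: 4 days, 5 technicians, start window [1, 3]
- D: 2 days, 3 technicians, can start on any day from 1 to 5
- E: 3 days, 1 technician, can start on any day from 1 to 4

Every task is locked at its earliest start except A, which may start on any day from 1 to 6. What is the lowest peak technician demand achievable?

14

A@1: d1:18  d2:14  d3:6  d4:5  d5:0  d6:0 → peak 18
A@2: d1:14  d2:18  d3:6  d4:5  d5:0  d6:0 → peak 18
A@3: d1:14  d2:14  d3:10  d4:5  d5:0  d6:0 → peak 14
A@4: d1:14  d2:14  d3:6  d4:9  d5:0  d6:0 → peak 14
A@5: d1:14  d2:14  d3:6  d4:5  d5:4  d6:0 → peak 14
A@6: d1:14  d2:14  d3:6  d4:5  d5:0  d6:4 → peak 14
Best is A@3, peak 14.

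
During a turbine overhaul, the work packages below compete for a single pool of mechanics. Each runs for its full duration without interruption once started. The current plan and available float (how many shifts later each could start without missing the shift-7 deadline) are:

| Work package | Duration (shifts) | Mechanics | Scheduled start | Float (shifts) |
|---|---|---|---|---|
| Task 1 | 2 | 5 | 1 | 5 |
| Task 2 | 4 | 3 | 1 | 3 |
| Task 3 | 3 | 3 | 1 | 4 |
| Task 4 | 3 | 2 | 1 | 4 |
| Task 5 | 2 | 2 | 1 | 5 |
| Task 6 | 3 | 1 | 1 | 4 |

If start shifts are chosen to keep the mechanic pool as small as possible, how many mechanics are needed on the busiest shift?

Early-start (Task 1@1, Task 2@1, Task 3@1, Task 4@1, Task 5@1, Task 6@1) gives peak 16: s1:16  s2:16  s3:9  s4:3  s5:0  s6:0  s7:0.
Shift Task 2→3, Task 3→5, Task 5→3, Task 6→4.
Schedule Task 1@1, Task 2@3, Task 3@5, Task 4@1, Task 5@3, Task 6@4: s1:7  s2:7  s3:7  s4:6  s5:7  s6:7  s7:3 — peak 7.
Total mechanic-shifts = 44 over 7 shifts ⇒ peak ≥ ⌈44/7⌉ = 7, so 7 is optimal.

7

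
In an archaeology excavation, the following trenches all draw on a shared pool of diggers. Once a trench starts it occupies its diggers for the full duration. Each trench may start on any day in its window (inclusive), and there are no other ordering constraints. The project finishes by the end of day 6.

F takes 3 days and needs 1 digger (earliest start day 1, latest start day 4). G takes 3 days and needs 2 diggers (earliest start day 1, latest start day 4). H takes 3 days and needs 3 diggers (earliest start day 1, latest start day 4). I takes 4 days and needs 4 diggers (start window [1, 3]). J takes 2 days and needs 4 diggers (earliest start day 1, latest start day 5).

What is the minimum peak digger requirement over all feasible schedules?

Early-start (F@1, G@1, H@1, I@1, J@1) gives peak 14: d1:14  d2:14  d3:10  d4:4  d5:0  d6:0.
Shift H→4, J→5.
Schedule F@1, G@1, H@4, I@1, J@5: d1:7  d2:7  d3:7  d4:7  d5:7  d6:7 — peak 7.
Total digger-days = 42 over 6 days ⇒ peak ≥ ⌈42/6⌉ = 7, so 7 is optimal.

7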